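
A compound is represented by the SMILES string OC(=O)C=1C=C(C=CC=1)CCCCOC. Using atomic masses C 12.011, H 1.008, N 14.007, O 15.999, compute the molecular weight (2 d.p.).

208.26 g/mol

First, the molecular formula is C12H16O3 (counting implicit H from valence).
  C: 12 × 12.011 = 144.132
  H: 16 × 1.008 = 16.128
  O: 3 × 15.999 = 47.997
Sum: 12×12.011 + 16×1.008 + 3×15.999 = 208.257 → 208.26 g/mol.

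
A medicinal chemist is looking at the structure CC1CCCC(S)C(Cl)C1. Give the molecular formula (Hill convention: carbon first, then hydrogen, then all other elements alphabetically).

C8H15ClS

Walk through each heavy atom and fill implicit hydrogens from standard valence (C 4, N 3, O 2, S 2, halogen 1):
  atom 1: C, bond orders sum to 1 (valence 4) → 3 H
  atom 2: C, bond orders sum to 3 (valence 4) → 1 H
  atom 3: C, bond orders sum to 2 (valence 4) → 2 H
  atom 4: C, bond orders sum to 2 (valence 4) → 2 H
  atom 5: C, bond orders sum to 2 (valence 4) → 2 H
  atom 6: C, bond orders sum to 3 (valence 4) → 1 H
  atom 7: S, bond orders sum to 1 (valence 2) → 1 H
  atom 8: C, bond orders sum to 3 (valence 4) → 1 H
  atom 9: Cl (halogen, monovalent) → 0 H
  atom 10: C, bond orders sum to 2 (valence 4) → 2 H
Totals → C:8, H:15, Cl:1, S:1.
In Hill order: C8H15ClS.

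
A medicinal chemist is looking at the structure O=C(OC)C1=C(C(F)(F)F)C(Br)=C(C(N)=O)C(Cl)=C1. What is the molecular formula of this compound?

Walk through each heavy atom and fill implicit hydrogens from standard valence (C 4, N 3, O 2, S 2, halogen 1):
  atom 1: O, bond orders sum to 2 (valence 2) → 0 H
  atom 2: C, bond orders sum to 4 (valence 4) → 0 H
  atom 3: O, bond orders sum to 2 (valence 2) → 0 H
  atom 4: C, bond orders sum to 1 (valence 4) → 3 H
  atom 5: C, bond orders sum to 4 (valence 4) → 0 H
  atom 6: C, bond orders sum to 4 (valence 4) → 0 H
  atom 7: C, bond orders sum to 4 (valence 4) → 0 H
  atom 8: F (halogen, monovalent) → 0 H
  atom 9: F (halogen, monovalent) → 0 H
  atom 10: F (halogen, monovalent) → 0 H
  atom 11: C, bond orders sum to 4 (valence 4) → 0 H
  atom 12: Br (halogen, monovalent) → 0 H
  atom 13: C, bond orders sum to 4 (valence 4) → 0 H
  atom 14: C, bond orders sum to 4 (valence 4) → 0 H
  atom 15: N, bond orders sum to 1 (valence 3) → 2 H
  atom 16: O, bond orders sum to 2 (valence 2) → 0 H
  atom 17: C, bond orders sum to 4 (valence 4) → 0 H
  atom 18: Cl (halogen, monovalent) → 0 H
  atom 19: C, bond orders sum to 3 (valence 4) → 1 H
Totals → C:10, H:6, Br:1, Cl:1, F:3, N:1, O:3.

C10H6BrClF3NO3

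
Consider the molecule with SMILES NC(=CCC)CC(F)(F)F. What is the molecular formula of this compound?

C6H10F3N

Walk through each heavy atom and fill implicit hydrogens from standard valence (C 4, N 3, O 2, S 2, halogen 1):
  atom 1: N, bond orders sum to 1 (valence 3) → 2 H
  atom 2: C, bond orders sum to 4 (valence 4) → 0 H
  atom 3: C, bond orders sum to 3 (valence 4) → 1 H
  atom 4: C, bond orders sum to 2 (valence 4) → 2 H
  atom 5: C, bond orders sum to 1 (valence 4) → 3 H
  atom 6: C, bond orders sum to 2 (valence 4) → 2 H
  atom 7: C, bond orders sum to 4 (valence 4) → 0 H
  atom 8: F (halogen, monovalent) → 0 H
  atom 9: F (halogen, monovalent) → 0 H
  atom 10: F (halogen, monovalent) → 0 H
Totals → C:6, H:10, F:3, N:1.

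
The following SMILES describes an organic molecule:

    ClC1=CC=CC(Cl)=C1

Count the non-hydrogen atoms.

Every atom symbol written in the SMILES (organic subset) is one heavy atom; implicit H are not written.
Heavy atoms by element → C:6, Cl:2.
Total: 8.

8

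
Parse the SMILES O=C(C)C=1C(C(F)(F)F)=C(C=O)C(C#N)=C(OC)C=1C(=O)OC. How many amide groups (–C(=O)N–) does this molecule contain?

Scan the SMILES for the amide motif — none present.
Groups that are present: 1 aldehyde, 1 ester, 1 ether, 1 ketone, 1 nitrile.

0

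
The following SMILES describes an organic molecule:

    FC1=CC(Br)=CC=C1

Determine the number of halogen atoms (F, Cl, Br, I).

Halogen atoms appear at heavy-atom positions 1, 5 (1×Br, 1×F).
Halogen count: 2.

2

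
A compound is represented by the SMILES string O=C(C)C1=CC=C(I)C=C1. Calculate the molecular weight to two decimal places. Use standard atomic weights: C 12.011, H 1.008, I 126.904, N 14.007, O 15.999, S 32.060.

First, the molecular formula is C8H7IO (counting implicit H from valence).
  C: 8 × 12.011 = 96.088
  H: 7 × 1.008 = 7.056
  I: 1 × 126.904 = 126.904
  O: 1 × 15.999 = 15.999
Sum: 8×12.011 + 7×1.008 + 1×126.904 + 1×15.999 = 246.047 → 246.05 g/mol.

246.05 g/mol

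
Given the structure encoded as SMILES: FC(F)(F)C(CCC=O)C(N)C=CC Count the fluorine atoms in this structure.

3

Scan the SMILES for F atoms (remember two-letter symbols like Cl and Br are single atoms).
Fluorine count: 3.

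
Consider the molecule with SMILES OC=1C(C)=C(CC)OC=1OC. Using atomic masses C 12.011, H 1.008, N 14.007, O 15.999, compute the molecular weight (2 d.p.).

156.18 g/mol

First, the molecular formula is C8H12O3 (counting implicit H from valence).
  C: 8 × 12.011 = 96.088
  H: 12 × 1.008 = 12.096
  O: 3 × 15.999 = 47.997
Sum: 8×12.011 + 12×1.008 + 3×15.999 = 156.181 → 156.18 g/mol.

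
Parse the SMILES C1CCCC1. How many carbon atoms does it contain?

Count every carbon token in the SMILES (each C, including those in ring-closure positions and inside branches).
Carbon count: 5.

5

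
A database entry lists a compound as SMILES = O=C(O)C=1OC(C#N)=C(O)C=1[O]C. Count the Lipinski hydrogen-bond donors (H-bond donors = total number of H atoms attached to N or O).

2

Donors: find every N or O and count the H atoms it carries.
  atom 1 (O): bond orders sum to 2 → 0 H
  atom 3 (O): bond orders sum to 1 → 1 H
  atom 5 (O): bond orders sum to 2 → 0 H
  atom 8 (N): bond orders sum to 3 → 0 H
  atom 10 (O): bond orders sum to 1 → 1 H
  atom 12 (O): bond orders sum to 2 → 0 H
Lipinski HBD = 2.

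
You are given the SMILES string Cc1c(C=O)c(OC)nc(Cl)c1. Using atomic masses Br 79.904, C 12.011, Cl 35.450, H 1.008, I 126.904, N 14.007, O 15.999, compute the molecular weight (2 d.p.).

185.61 g/mol

First, the molecular formula is C8H8ClNO2 (counting implicit H from valence).
  C: 8 × 12.011 = 96.088
  Cl: 1 × 35.450 = 35.450
  H: 8 × 1.008 = 8.064
  N: 1 × 14.007 = 14.007
  O: 2 × 15.999 = 31.998
Sum: 8×12.011 + 1×35.450 + 8×1.008 + 1×14.007 + 2×15.999 = 185.607 → 185.61 g/mol.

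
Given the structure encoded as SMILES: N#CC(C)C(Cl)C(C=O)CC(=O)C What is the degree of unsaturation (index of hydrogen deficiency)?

Degree of unsaturation = (number of rings) + (number of π bonds).
Ring closures in the SMILES: 0.
π bonds: 2 double bonds (each 1 DoU), 1 triple bond (each 2 DoU) → 4 DoU from unsaturation.
Total DoU = 0 + 4 = 4.

4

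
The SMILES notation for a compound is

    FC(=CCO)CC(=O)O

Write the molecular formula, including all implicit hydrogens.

Walk through each heavy atom and fill implicit hydrogens from standard valence (C 4, N 3, O 2, S 2, halogen 1):
  atom 1: F (halogen, monovalent) → 0 H
  atom 2: C, bond orders sum to 4 (valence 4) → 0 H
  atom 3: C, bond orders sum to 3 (valence 4) → 1 H
  atom 4: C, bond orders sum to 2 (valence 4) → 2 H
  atom 5: O, bond orders sum to 1 (valence 2) → 1 H
  atom 6: C, bond orders sum to 2 (valence 4) → 2 H
  atom 7: C, bond orders sum to 4 (valence 4) → 0 H
  atom 8: O, bond orders sum to 2 (valence 2) → 0 H
  atom 9: O, bond orders sum to 1 (valence 2) → 1 H
Totals → C:5, H:7, F:1, O:3.

C5H7FO3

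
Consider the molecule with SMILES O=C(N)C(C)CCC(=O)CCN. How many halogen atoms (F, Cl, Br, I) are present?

0

Scan the SMILES for the halogen motif — none present.
Groups that are present: 1 amide, 1 ketone, 1 primary amine.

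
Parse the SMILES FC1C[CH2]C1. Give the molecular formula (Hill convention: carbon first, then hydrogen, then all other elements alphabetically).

C4H7F

Walk through each heavy atom and fill implicit hydrogens from standard valence (C 4, N 3, O 2, S 2, halogen 1):
  atom 1: F (halogen, monovalent) → 0 H
  atom 2: C, bond orders sum to 3 (valence 4) → 1 H
  atom 3: C, bond orders sum to 2 (valence 4) → 2 H
  atom 4: C with explicit H count 2
  atom 5: C, bond orders sum to 2 (valence 4) → 2 H
Totals → C:4, H:7, F:1.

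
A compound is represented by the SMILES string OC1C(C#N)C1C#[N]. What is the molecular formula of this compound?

Walk through each heavy atom and fill implicit hydrogens from standard valence (C 4, N 3, O 2, S 2, halogen 1):
  atom 1: O, bond orders sum to 1 (valence 2) → 1 H
  atom 2: C, bond orders sum to 3 (valence 4) → 1 H
  atom 3: C, bond orders sum to 3 (valence 4) → 1 H
  atom 4: C, bond orders sum to 4 (valence 4) → 0 H
  atom 5: N, bond orders sum to 3 (valence 3) → 0 H
  atom 6: C, bond orders sum to 3 (valence 4) → 1 H
  atom 7: C, bond orders sum to 4 (valence 4) → 0 H
  atom 8: N with explicit H count 0
Totals → C:5, H:4, N:2, O:1.

C5H4N2O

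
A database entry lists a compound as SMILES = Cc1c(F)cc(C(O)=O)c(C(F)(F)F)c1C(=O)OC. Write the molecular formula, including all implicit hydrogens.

Walk through each heavy atom and fill implicit hydrogens from standard valence (C 4, N 3, O 2, S 2, halogen 1); for lowercase aromatic atoms, an aromatic c carries 1 H when it has two neighbours and 0 H with three, and aromatic n carries 0 H:
  atom 1: C, bond orders sum to 1 (valence 4) → 3 H
  atom 2: aromatic c, 3 neighbours → 0 H
  atom 3: aromatic c, 3 neighbours → 0 H
  atom 4: F (halogen, monovalent) → 0 H
  atom 5: aromatic c, 2 neighbours → 1 H
  atom 6: aromatic c, 3 neighbours → 0 H
  atom 7: C, bond orders sum to 4 (valence 4) → 0 H
  atom 8: O, bond orders sum to 1 (valence 2) → 1 H
  atom 9: O, bond orders sum to 2 (valence 2) → 0 H
  atom 10: aromatic c, 3 neighbours → 0 H
  atom 11: C, bond orders sum to 4 (valence 4) → 0 H
  atom 12: F (halogen, monovalent) → 0 H
  atom 13: F (halogen, monovalent) → 0 H
  atom 14: F (halogen, monovalent) → 0 H
  atom 15: aromatic c, 3 neighbours → 0 H
  atom 16: C, bond orders sum to 4 (valence 4) → 0 H
  atom 17: O, bond orders sum to 2 (valence 2) → 0 H
  atom 18: O, bond orders sum to 2 (valence 2) → 0 H
  atom 19: C, bond orders sum to 1 (valence 4) → 3 H
Totals → C:11, H:8, F:4, O:4.
In Hill order: C11H8F4O4.

C11H8F4O4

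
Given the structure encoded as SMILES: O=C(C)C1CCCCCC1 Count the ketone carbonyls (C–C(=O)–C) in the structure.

1

The ketone motif appears at heavy-atom position 2 in the SMILES.
Ketone count: 1.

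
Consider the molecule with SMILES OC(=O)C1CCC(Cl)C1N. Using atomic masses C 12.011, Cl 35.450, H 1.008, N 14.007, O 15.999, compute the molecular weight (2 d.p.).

First, the molecular formula is C6H10ClNO2 (counting implicit H from valence).
  C: 6 × 12.011 = 72.066
  Cl: 1 × 35.450 = 35.450
  H: 10 × 1.008 = 10.080
  N: 1 × 14.007 = 14.007
  O: 2 × 15.999 = 31.998
Sum: 6×12.011 + 1×35.450 + 10×1.008 + 1×14.007 + 2×15.999 = 163.601 → 163.60 g/mol.

163.60 g/mol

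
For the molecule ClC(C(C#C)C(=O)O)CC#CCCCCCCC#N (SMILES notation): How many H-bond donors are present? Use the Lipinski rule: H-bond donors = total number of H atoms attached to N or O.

Donors: find every N or O and count the H atoms it carries.
  atom 7 (O): bond orders sum to 2 → 0 H
  atom 8 (O): bond orders sum to 1 → 1 H
  atom 19 (N): bond orders sum to 3 → 0 H
Lipinski HBD = 1.

1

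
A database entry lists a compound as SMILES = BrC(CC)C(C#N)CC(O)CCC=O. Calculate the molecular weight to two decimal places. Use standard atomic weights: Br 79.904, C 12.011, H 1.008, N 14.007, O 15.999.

First, the molecular formula is C10H16BrNO2 (counting implicit H from valence).
  Br: 1 × 79.904 = 79.904
  C: 10 × 12.011 = 120.110
  H: 16 × 1.008 = 16.128
  N: 1 × 14.007 = 14.007
  O: 2 × 15.999 = 31.998
Sum: 1×79.904 + 10×12.011 + 16×1.008 + 1×14.007 + 2×15.999 = 262.147 → 262.15 g/mol.

262.15 g/mol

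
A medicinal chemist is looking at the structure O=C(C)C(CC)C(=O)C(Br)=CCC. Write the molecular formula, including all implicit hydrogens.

C10H15BrO2

Walk through each heavy atom and fill implicit hydrogens from standard valence (C 4, N 3, O 2, S 2, halogen 1):
  atom 1: O, bond orders sum to 2 (valence 2) → 0 H
  atom 2: C, bond orders sum to 4 (valence 4) → 0 H
  atom 3: C, bond orders sum to 1 (valence 4) → 3 H
  atom 4: C, bond orders sum to 3 (valence 4) → 1 H
  atom 5: C, bond orders sum to 2 (valence 4) → 2 H
  atom 6: C, bond orders sum to 1 (valence 4) → 3 H
  atom 7: C, bond orders sum to 4 (valence 4) → 0 H
  atom 8: O, bond orders sum to 2 (valence 2) → 0 H
  atom 9: C, bond orders sum to 4 (valence 4) → 0 H
  atom 10: Br (halogen, monovalent) → 0 H
  atom 11: C, bond orders sum to 3 (valence 4) → 1 H
  atom 12: C, bond orders sum to 2 (valence 4) → 2 H
  atom 13: C, bond orders sum to 1 (valence 4) → 3 H
Totals → C:10, H:15, Br:1, O:2.
In Hill order: C10H15BrO2.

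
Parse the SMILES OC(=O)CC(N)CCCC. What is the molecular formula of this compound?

Walk through each heavy atom and fill implicit hydrogens from standard valence (C 4, N 3, O 2, S 2, halogen 1):
  atom 1: O, bond orders sum to 1 (valence 2) → 1 H
  atom 2: C, bond orders sum to 4 (valence 4) → 0 H
  atom 3: O, bond orders sum to 2 (valence 2) → 0 H
  atom 4: C, bond orders sum to 2 (valence 4) → 2 H
  atom 5: C, bond orders sum to 3 (valence 4) → 1 H
  atom 6: N, bond orders sum to 1 (valence 3) → 2 H
  atom 7: C, bond orders sum to 2 (valence 4) → 2 H
  atom 8: C, bond orders sum to 2 (valence 4) → 2 H
  atom 9: C, bond orders sum to 2 (valence 4) → 2 H
  atom 10: C, bond orders sum to 1 (valence 4) → 3 H
Totals → C:7, H:15, N:1, O:2.

C7H15NO2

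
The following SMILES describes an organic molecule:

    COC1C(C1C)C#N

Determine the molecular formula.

Walk through each heavy atom and fill implicit hydrogens from standard valence (C 4, N 3, O 2, S 2, halogen 1):
  atom 1: C, bond orders sum to 1 (valence 4) → 3 H
  atom 2: O, bond orders sum to 2 (valence 2) → 0 H
  atom 3: C, bond orders sum to 3 (valence 4) → 1 H
  atom 4: C, bond orders sum to 3 (valence 4) → 1 H
  atom 5: C, bond orders sum to 3 (valence 4) → 1 H
  atom 6: C, bond orders sum to 1 (valence 4) → 3 H
  atom 7: C, bond orders sum to 4 (valence 4) → 0 H
  atom 8: N, bond orders sum to 3 (valence 3) → 0 H
Totals → C:6, H:9, N:1, O:1.

C6H9NO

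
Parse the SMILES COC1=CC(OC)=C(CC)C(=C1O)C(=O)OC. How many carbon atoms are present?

12

Count every carbon token in the SMILES (each C, including those in ring-closure positions and inside branches).
Carbon count: 12.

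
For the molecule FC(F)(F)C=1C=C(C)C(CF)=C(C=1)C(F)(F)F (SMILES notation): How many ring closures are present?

1

In SMILES, each pair of matching ring-closure digits denotes one ring-closing bond; the number of such bonds equals the number of independent rings.
Ring-closure bonds here: 1.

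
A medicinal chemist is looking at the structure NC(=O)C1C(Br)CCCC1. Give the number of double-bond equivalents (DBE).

2

Degree of unsaturation = (number of rings) + (number of π bonds).
Ring closures in the SMILES: 1.
π bonds: 1 double bond (each 1 DoU) → 1 DoU from unsaturation.
Total DoU = 1 + 1 = 2.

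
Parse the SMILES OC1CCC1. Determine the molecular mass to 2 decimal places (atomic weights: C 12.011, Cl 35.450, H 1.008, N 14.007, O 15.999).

First, the molecular formula is C4H8O (counting implicit H from valence).
  C: 4 × 12.011 = 48.044
  H: 8 × 1.008 = 8.064
  O: 1 × 15.999 = 15.999
Sum: 4×12.011 + 8×1.008 + 1×15.999 = 72.107 → 72.11 g/mol.

72.11 g/mol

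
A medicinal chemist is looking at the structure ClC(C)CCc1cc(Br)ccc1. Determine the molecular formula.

C10H12BrCl

Walk through each heavy atom and fill implicit hydrogens from standard valence (C 4, N 3, O 2, S 2, halogen 1); for lowercase aromatic atoms, an aromatic c carries 1 H when it has two neighbours and 0 H with three, and aromatic n carries 0 H:
  atom 1: Cl (halogen, monovalent) → 0 H
  atom 2: C, bond orders sum to 3 (valence 4) → 1 H
  atom 3: C, bond orders sum to 1 (valence 4) → 3 H
  atom 4: C, bond orders sum to 2 (valence 4) → 2 H
  atom 5: C, bond orders sum to 2 (valence 4) → 2 H
  atom 6: aromatic c, 3 neighbours → 0 H
  atom 7: aromatic c, 2 neighbours → 1 H
  atom 8: aromatic c, 3 neighbours → 0 H
  atom 9: Br (halogen, monovalent) → 0 H
  atom 10: aromatic c, 2 neighbours → 1 H
  atom 11: aromatic c, 2 neighbours → 1 H
  atom 12: aromatic c, 2 neighbours → 1 H
Totals → C:10, H:12, Br:1, Cl:1.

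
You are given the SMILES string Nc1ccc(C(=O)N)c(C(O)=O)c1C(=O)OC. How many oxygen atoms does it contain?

5

Scan the SMILES for O atoms (remember two-letter symbols like Cl and Br are single atoms).
Oxygen count: 5.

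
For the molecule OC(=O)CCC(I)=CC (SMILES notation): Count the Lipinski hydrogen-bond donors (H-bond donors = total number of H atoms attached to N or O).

1

Donors: find every N or O and count the H atoms it carries.
  atom 1 (O): bond orders sum to 1 → 1 H
  atom 3 (O): bond orders sum to 2 → 0 H
Lipinski HBD = 1.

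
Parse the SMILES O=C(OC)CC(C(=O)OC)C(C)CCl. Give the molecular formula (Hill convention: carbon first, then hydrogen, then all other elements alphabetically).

Walk through each heavy atom and fill implicit hydrogens from standard valence (C 4, N 3, O 2, S 2, halogen 1):
  atom 1: O, bond orders sum to 2 (valence 2) → 0 H
  atom 2: C, bond orders sum to 4 (valence 4) → 0 H
  atom 3: O, bond orders sum to 2 (valence 2) → 0 H
  atom 4: C, bond orders sum to 1 (valence 4) → 3 H
  atom 5: C, bond orders sum to 2 (valence 4) → 2 H
  atom 6: C, bond orders sum to 3 (valence 4) → 1 H
  atom 7: C, bond orders sum to 4 (valence 4) → 0 H
  atom 8: O, bond orders sum to 2 (valence 2) → 0 H
  atom 9: O, bond orders sum to 2 (valence 2) → 0 H
  atom 10: C, bond orders sum to 1 (valence 4) → 3 H
  atom 11: C, bond orders sum to 3 (valence 4) → 1 H
  atom 12: C, bond orders sum to 1 (valence 4) → 3 H
  atom 13: C, bond orders sum to 2 (valence 4) → 2 H
  atom 14: Cl (halogen, monovalent) → 0 H
Totals → C:9, H:15, Cl:1, O:4.
In Hill order: C9H15ClO4.

C9H15ClO4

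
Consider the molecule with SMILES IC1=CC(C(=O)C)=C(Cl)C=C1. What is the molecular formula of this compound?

Walk through each heavy atom and fill implicit hydrogens from standard valence (C 4, N 3, O 2, S 2, halogen 1):
  atom 1: I (halogen, monovalent) → 0 H
  atom 2: C, bond orders sum to 4 (valence 4) → 0 H
  atom 3: C, bond orders sum to 3 (valence 4) → 1 H
  atom 4: C, bond orders sum to 4 (valence 4) → 0 H
  atom 5: C, bond orders sum to 4 (valence 4) → 0 H
  atom 6: O, bond orders sum to 2 (valence 2) → 0 H
  atom 7: C, bond orders sum to 1 (valence 4) → 3 H
  atom 8: C, bond orders sum to 4 (valence 4) → 0 H
  atom 9: Cl (halogen, monovalent) → 0 H
  atom 10: C, bond orders sum to 3 (valence 4) → 1 H
  atom 11: C, bond orders sum to 3 (valence 4) → 1 H
Totals → C:8, H:6, Cl:1, I:1, O:1.

C8H6ClIO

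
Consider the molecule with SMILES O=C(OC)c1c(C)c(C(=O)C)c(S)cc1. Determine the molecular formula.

C11H12O3S

Walk through each heavy atom and fill implicit hydrogens from standard valence (C 4, N 3, O 2, S 2, halogen 1); for lowercase aromatic atoms, an aromatic c carries 1 H when it has two neighbours and 0 H with three, and aromatic n carries 0 H:
  atom 1: O, bond orders sum to 2 (valence 2) → 0 H
  atom 2: C, bond orders sum to 4 (valence 4) → 0 H
  atom 3: O, bond orders sum to 2 (valence 2) → 0 H
  atom 4: C, bond orders sum to 1 (valence 4) → 3 H
  atom 5: aromatic c, 3 neighbours → 0 H
  atom 6: aromatic c, 3 neighbours → 0 H
  atom 7: C, bond orders sum to 1 (valence 4) → 3 H
  atom 8: aromatic c, 3 neighbours → 0 H
  atom 9: C, bond orders sum to 4 (valence 4) → 0 H
  atom 10: O, bond orders sum to 2 (valence 2) → 0 H
  atom 11: C, bond orders sum to 1 (valence 4) → 3 H
  atom 12: aromatic c, 3 neighbours → 0 H
  atom 13: S, bond orders sum to 1 (valence 2) → 1 H
  atom 14: aromatic c, 2 neighbours → 1 H
  atom 15: aromatic c, 2 neighbours → 1 H
Totals → C:11, H:12, O:3, S:1.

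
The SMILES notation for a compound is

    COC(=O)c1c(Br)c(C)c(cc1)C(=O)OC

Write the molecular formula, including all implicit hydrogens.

Walk through each heavy atom and fill implicit hydrogens from standard valence (C 4, N 3, O 2, S 2, halogen 1); for lowercase aromatic atoms, an aromatic c carries 1 H when it has two neighbours and 0 H with three, and aromatic n carries 0 H:
  atom 1: C, bond orders sum to 1 (valence 4) → 3 H
  atom 2: O, bond orders sum to 2 (valence 2) → 0 H
  atom 3: C, bond orders sum to 4 (valence 4) → 0 H
  atom 4: O, bond orders sum to 2 (valence 2) → 0 H
  atom 5: aromatic c, 3 neighbours → 0 H
  atom 6: aromatic c, 3 neighbours → 0 H
  atom 7: Br (halogen, monovalent) → 0 H
  atom 8: aromatic c, 3 neighbours → 0 H
  atom 9: C, bond orders sum to 1 (valence 4) → 3 H
  atom 10: aromatic c, 3 neighbours → 0 H
  atom 11: aromatic c, 2 neighbours → 1 H
  atom 12: aromatic c, 2 neighbours → 1 H
  atom 13: C, bond orders sum to 4 (valence 4) → 0 H
  atom 14: O, bond orders sum to 2 (valence 2) → 0 H
  atom 15: O, bond orders sum to 2 (valence 2) → 0 H
  atom 16: C, bond orders sum to 1 (valence 4) → 3 H
Totals → C:11, H:11, Br:1, O:4.
In Hill order: C11H11BrO4.

C11H11BrO4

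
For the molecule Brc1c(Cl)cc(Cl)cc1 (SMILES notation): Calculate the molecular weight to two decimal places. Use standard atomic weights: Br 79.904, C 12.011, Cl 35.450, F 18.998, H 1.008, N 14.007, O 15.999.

First, the molecular formula is C6H3BrCl2 (counting implicit H from valence).
  Br: 1 × 79.904 = 79.904
  C: 6 × 12.011 = 72.066
  Cl: 2 × 35.450 = 70.900
  H: 3 × 1.008 = 3.024
Sum: 1×79.904 + 6×12.011 + 2×35.450 + 3×1.008 = 225.894 → 225.89 g/mol.

225.89 g/mol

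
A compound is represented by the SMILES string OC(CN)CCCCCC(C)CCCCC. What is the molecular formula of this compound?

Walk through each heavy atom and fill implicit hydrogens from standard valence (C 4, N 3, O 2, S 2, halogen 1):
  atom 1: O, bond orders sum to 1 (valence 2) → 1 H
  atom 2: C, bond orders sum to 3 (valence 4) → 1 H
  atom 3: C, bond orders sum to 2 (valence 4) → 2 H
  atom 4: N, bond orders sum to 1 (valence 3) → 2 H
  atom 5: C, bond orders sum to 2 (valence 4) → 2 H
  atom 6: C, bond orders sum to 2 (valence 4) → 2 H
  atom 7: C, bond orders sum to 2 (valence 4) → 2 H
  atom 8: C, bond orders sum to 2 (valence 4) → 2 H
  atom 9: C, bond orders sum to 2 (valence 4) → 2 H
  atom 10: C, bond orders sum to 3 (valence 4) → 1 H
  atom 11: C, bond orders sum to 1 (valence 4) → 3 H
  atom 12: C, bond orders sum to 2 (valence 4) → 2 H
  atom 13: C, bond orders sum to 2 (valence 4) → 2 H
  atom 14: C, bond orders sum to 2 (valence 4) → 2 H
  atom 15: C, bond orders sum to 2 (valence 4) → 2 H
  atom 16: C, bond orders sum to 1 (valence 4) → 3 H
Totals → C:14, H:31, N:1, O:1.

C14H31NO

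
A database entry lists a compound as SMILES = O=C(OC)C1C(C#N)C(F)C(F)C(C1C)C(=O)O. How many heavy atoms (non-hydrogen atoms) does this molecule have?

Every atom symbol written in the SMILES (organic subset) is one heavy atom; implicit H are not written.
Heavy atoms by element → C:11, F:2, N:1, O:4.
Total: 18.

18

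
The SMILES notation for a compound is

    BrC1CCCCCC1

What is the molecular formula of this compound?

Walk through each heavy atom and fill implicit hydrogens from standard valence (C 4, N 3, O 2, S 2, halogen 1):
  atom 1: Br (halogen, monovalent) → 0 H
  atom 2: C, bond orders sum to 3 (valence 4) → 1 H
  atom 3: C, bond orders sum to 2 (valence 4) → 2 H
  atom 4: C, bond orders sum to 2 (valence 4) → 2 H
  atom 5: C, bond orders sum to 2 (valence 4) → 2 H
  atom 6: C, bond orders sum to 2 (valence 4) → 2 H
  atom 7: C, bond orders sum to 2 (valence 4) → 2 H
  atom 8: C, bond orders sum to 2 (valence 4) → 2 H
Totals → C:7, H:13, Br:1.

C7H13Br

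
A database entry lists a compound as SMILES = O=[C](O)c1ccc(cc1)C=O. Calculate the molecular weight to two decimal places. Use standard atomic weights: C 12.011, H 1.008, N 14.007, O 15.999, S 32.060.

150.13 g/mol

First, the molecular formula is C8H6O3 (counting implicit H from valence).
  C: 8 × 12.011 = 96.088
  H: 6 × 1.008 = 6.048
  O: 3 × 15.999 = 47.997
Sum: 8×12.011 + 6×1.008 + 3×15.999 = 150.133 → 150.13 g/mol.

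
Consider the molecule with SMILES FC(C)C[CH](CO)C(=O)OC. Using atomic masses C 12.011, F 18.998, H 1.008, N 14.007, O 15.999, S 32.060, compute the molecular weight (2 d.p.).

First, the molecular formula is C7H13FO3 (counting implicit H from valence).
  C: 7 × 12.011 = 84.077
  F: 1 × 18.998 = 18.998
  H: 13 × 1.008 = 13.104
  O: 3 × 15.999 = 47.997
Sum: 7×12.011 + 1×18.998 + 13×1.008 + 3×15.999 = 164.176 → 164.18 g/mol.

164.18 g/mol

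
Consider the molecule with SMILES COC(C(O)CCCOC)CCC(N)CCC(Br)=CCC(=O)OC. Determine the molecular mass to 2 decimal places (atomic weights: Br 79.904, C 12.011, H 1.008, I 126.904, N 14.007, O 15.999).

410.35 g/mol

First, the molecular formula is C17H32BrNO5 (counting implicit H from valence).
  Br: 1 × 79.904 = 79.904
  C: 17 × 12.011 = 204.187
  H: 32 × 1.008 = 32.256
  N: 1 × 14.007 = 14.007
  O: 5 × 15.999 = 79.995
Sum: 1×79.904 + 17×12.011 + 32×1.008 + 1×14.007 + 5×15.999 = 410.349 → 410.35 g/mol.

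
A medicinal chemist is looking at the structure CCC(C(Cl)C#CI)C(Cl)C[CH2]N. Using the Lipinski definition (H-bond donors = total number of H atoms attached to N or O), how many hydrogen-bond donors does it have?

2

Donors: find every N or O and count the H atoms it carries.
  atom 13 (N): bond orders sum to 1 → 2 H
Lipinski HBD = 2.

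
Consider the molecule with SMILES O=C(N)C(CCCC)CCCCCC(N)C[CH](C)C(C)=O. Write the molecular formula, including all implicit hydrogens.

Walk through each heavy atom and fill implicit hydrogens from standard valence (C 4, N 3, O 2, S 2, halogen 1):
  atom 1: O, bond orders sum to 2 (valence 2) → 0 H
  atom 2: C, bond orders sum to 4 (valence 4) → 0 H
  atom 3: N, bond orders sum to 1 (valence 3) → 2 H
  atom 4: C, bond orders sum to 3 (valence 4) → 1 H
  atom 5: C, bond orders sum to 2 (valence 4) → 2 H
  atom 6: C, bond orders sum to 2 (valence 4) → 2 H
  atom 7: C, bond orders sum to 2 (valence 4) → 2 H
  atom 8: C, bond orders sum to 1 (valence 4) → 3 H
  atom 9: C, bond orders sum to 2 (valence 4) → 2 H
  atom 10: C, bond orders sum to 2 (valence 4) → 2 H
  atom 11: C, bond orders sum to 2 (valence 4) → 2 H
  atom 12: C, bond orders sum to 2 (valence 4) → 2 H
  atom 13: C, bond orders sum to 2 (valence 4) → 2 H
  atom 14: C, bond orders sum to 3 (valence 4) → 1 H
  atom 15: N, bond orders sum to 1 (valence 3) → 2 H
  atom 16: C, bond orders sum to 2 (valence 4) → 2 H
  atom 17: C with explicit H count 1
  atom 18: C, bond orders sum to 1 (valence 4) → 3 H
  atom 19: C, bond orders sum to 4 (valence 4) → 0 H
  atom 20: C, bond orders sum to 1 (valence 4) → 3 H
  atom 21: O, bond orders sum to 2 (valence 2) → 0 H
Totals → C:17, H:34, N:2, O:2.
In Hill order: C17H34N2O2.

C17H34N2O2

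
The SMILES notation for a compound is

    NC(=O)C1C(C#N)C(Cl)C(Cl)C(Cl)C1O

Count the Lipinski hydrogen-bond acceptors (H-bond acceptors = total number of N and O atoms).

N atoms: 2; O atoms: 2.
Lipinski HBA = 2 + 2 = 4.

4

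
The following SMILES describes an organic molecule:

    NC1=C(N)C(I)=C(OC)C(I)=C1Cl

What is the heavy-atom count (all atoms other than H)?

13

Every atom symbol written in the SMILES (organic subset) is one heavy atom; implicit H are not written.
Heavy atoms by element → C:7, Cl:1, I:2, N:2, O:1.
Total: 13.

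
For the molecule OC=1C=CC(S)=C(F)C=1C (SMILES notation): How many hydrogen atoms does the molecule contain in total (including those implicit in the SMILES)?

7

Walk through each heavy atom and fill implicit hydrogens from standard valence (C 4, N 3, O 2, S 2, halogen 1):
  atom 1: O, bond orders sum to 1 (valence 2) → 1 H
  atom 2: C, bond orders sum to 4 (valence 4) → 0 H
  atom 3: C, bond orders sum to 3 (valence 4) → 1 H
  atom 4: C, bond orders sum to 3 (valence 4) → 1 H
  atom 5: C, bond orders sum to 4 (valence 4) → 0 H
  atom 6: S, bond orders sum to 1 (valence 2) → 1 H
  atom 7: C, bond orders sum to 4 (valence 4) → 0 H
  atom 8: F (halogen, monovalent) → 0 H
  atom 9: C, bond orders sum to 4 (valence 4) → 0 H
  atom 10: C, bond orders sum to 1 (valence 4) → 3 H
Total hydrogens: 7.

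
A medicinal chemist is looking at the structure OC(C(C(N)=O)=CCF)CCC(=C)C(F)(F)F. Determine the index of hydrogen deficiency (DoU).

3

Molecular formula: C10H13F4NO2.
DoU = (2C + 2 + N − H − X) / 2, where X is the halogen count and O/S are ignored.
    = (2·10 + 2 + 1 − 13 − 4) / 2 = 6 / 2 = 3.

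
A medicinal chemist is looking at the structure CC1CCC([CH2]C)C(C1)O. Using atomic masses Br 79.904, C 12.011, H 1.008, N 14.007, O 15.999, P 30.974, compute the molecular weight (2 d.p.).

First, the molecular formula is C9H18O (counting implicit H from valence).
  C: 9 × 12.011 = 108.099
  H: 18 × 1.008 = 18.144
  O: 1 × 15.999 = 15.999
Sum: 9×12.011 + 18×1.008 + 1×15.999 = 142.242 → 142.24 g/mol.

142.24 g/mol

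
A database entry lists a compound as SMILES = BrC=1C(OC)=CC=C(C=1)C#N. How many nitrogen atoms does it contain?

Scan the SMILES for N atoms (remember two-letter symbols like Cl and Br are single atoms).
Nitrogen count: 1.

1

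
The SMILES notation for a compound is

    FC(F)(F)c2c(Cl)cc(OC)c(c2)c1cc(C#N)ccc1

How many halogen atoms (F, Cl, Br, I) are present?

Halogen atoms appear at heavy-atom positions 1, 3, 4, 7 (1×Cl, 3×F).
Other groups present: 1 ether, 1 nitrile.
Halogen count: 4.

4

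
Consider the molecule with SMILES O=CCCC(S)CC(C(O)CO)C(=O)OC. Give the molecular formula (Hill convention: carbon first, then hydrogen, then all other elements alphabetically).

Walk through each heavy atom and fill implicit hydrogens from standard valence (C 4, N 3, O 2, S 2, halogen 1):
  atom 1: O, bond orders sum to 2 (valence 2) → 0 H
  atom 2: C, bond orders sum to 3 (valence 4) → 1 H
  atom 3: C, bond orders sum to 2 (valence 4) → 2 H
  atom 4: C, bond orders sum to 2 (valence 4) → 2 H
  atom 5: C, bond orders sum to 3 (valence 4) → 1 H
  atom 6: S, bond orders sum to 1 (valence 2) → 1 H
  atom 7: C, bond orders sum to 2 (valence 4) → 2 H
  atom 8: C, bond orders sum to 3 (valence 4) → 1 H
  atom 9: C, bond orders sum to 3 (valence 4) → 1 H
  atom 10: O, bond orders sum to 1 (valence 2) → 1 H
  atom 11: C, bond orders sum to 2 (valence 4) → 2 H
  atom 12: O, bond orders sum to 1 (valence 2) → 1 H
  atom 13: C, bond orders sum to 4 (valence 4) → 0 H
  atom 14: O, bond orders sum to 2 (valence 2) → 0 H
  atom 15: O, bond orders sum to 2 (valence 2) → 0 H
  atom 16: C, bond orders sum to 1 (valence 4) → 3 H
Totals → C:10, H:18, O:5, S:1.
In Hill order: C10H18O5S.

C10H18O5S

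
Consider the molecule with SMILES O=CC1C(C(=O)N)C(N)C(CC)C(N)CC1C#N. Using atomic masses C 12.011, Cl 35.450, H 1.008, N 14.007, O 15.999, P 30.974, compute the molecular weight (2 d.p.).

First, the molecular formula is C12H20N4O2 (counting implicit H from valence).
  C: 12 × 12.011 = 144.132
  H: 20 × 1.008 = 20.160
  N: 4 × 14.007 = 56.028
  O: 2 × 15.999 = 31.998
Sum: 12×12.011 + 20×1.008 + 4×14.007 + 2×15.999 = 252.318 → 252.32 g/mol.

252.32 g/mol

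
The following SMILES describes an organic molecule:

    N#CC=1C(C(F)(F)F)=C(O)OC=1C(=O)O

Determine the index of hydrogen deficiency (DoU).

Degree of unsaturation = (number of rings) + (number of π bonds).
Ring closures in the SMILES: 1.
π bonds: 3 double bonds (each 1 DoU), 1 triple bond (each 2 DoU) → 5 DoU from unsaturation.
Total DoU = 1 + 5 = 6.

6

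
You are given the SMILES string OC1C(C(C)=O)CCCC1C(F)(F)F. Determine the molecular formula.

Walk through each heavy atom and fill implicit hydrogens from standard valence (C 4, N 3, O 2, S 2, halogen 1):
  atom 1: O, bond orders sum to 1 (valence 2) → 1 H
  atom 2: C, bond orders sum to 3 (valence 4) → 1 H
  atom 3: C, bond orders sum to 3 (valence 4) → 1 H
  atom 4: C, bond orders sum to 4 (valence 4) → 0 H
  atom 5: C, bond orders sum to 1 (valence 4) → 3 H
  atom 6: O, bond orders sum to 2 (valence 2) → 0 H
  atom 7: C, bond orders sum to 2 (valence 4) → 2 H
  atom 8: C, bond orders sum to 2 (valence 4) → 2 H
  atom 9: C, bond orders sum to 2 (valence 4) → 2 H
  atom 10: C, bond orders sum to 3 (valence 4) → 1 H
  atom 11: C, bond orders sum to 4 (valence 4) → 0 H
  atom 12: F (halogen, monovalent) → 0 H
  atom 13: F (halogen, monovalent) → 0 H
  atom 14: F (halogen, monovalent) → 0 H
Totals → C:9, H:13, F:3, O:2.
In Hill order: C9H13F3O2.

C9H13F3O2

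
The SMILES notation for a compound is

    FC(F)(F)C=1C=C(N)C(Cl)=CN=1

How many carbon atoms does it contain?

Count every carbon token in the SMILES (each C, including those in ring-closure positions and inside branches).
Carbon count: 6.

6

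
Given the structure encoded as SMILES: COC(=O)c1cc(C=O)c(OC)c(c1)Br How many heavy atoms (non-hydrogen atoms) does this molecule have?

15

Every atom symbol written in the SMILES (organic subset) is one heavy atom; implicit H are not written.
Heavy atoms by element → Br:1, C:10, O:4.
Total: 15.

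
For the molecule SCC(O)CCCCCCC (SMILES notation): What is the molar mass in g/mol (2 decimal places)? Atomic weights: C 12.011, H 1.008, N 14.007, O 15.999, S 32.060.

176.32 g/mol

First, the molecular formula is C9H20OS (counting implicit H from valence).
  C: 9 × 12.011 = 108.099
  H: 20 × 1.008 = 20.160
  O: 1 × 15.999 = 15.999
  S: 1 × 32.060 = 32.060
Sum: 9×12.011 + 20×1.008 + 1×15.999 + 1×32.060 = 176.318 → 176.32 g/mol.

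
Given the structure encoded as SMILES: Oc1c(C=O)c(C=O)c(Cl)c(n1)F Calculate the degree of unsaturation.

6

Molecular formula: C7H3ClFNO3.
DoU = (2C + 2 + N − H − X) / 2, where X is the halogen count and O/S are ignored.
    = (2·7 + 2 + 1 − 3 − 2) / 2 = 12 / 2 = 6.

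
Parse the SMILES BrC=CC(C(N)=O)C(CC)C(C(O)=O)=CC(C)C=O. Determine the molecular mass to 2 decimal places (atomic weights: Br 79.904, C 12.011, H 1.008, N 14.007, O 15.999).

First, the molecular formula is C13H18BrNO4 (counting implicit H from valence).
  Br: 1 × 79.904 = 79.904
  C: 13 × 12.011 = 156.143
  H: 18 × 1.008 = 18.144
  N: 1 × 14.007 = 14.007
  O: 4 × 15.999 = 63.996
Sum: 1×79.904 + 13×12.011 + 18×1.008 + 1×14.007 + 4×15.999 = 332.194 → 332.19 g/mol.

332.19 g/mol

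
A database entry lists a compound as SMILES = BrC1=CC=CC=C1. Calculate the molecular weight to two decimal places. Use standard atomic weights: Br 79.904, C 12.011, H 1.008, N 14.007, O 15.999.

157.01 g/mol

First, the molecular formula is C6H5Br (counting implicit H from valence).
  Br: 1 × 79.904 = 79.904
  C: 6 × 12.011 = 72.066
  H: 5 × 1.008 = 5.040
Sum: 1×79.904 + 6×12.011 + 5×1.008 = 157.010 → 157.01 g/mol.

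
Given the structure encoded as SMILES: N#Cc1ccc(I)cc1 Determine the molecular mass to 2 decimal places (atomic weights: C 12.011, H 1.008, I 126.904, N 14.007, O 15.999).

229.02 g/mol

First, the molecular formula is C7H4IN (counting implicit H from valence).
  C: 7 × 12.011 = 84.077
  H: 4 × 1.008 = 4.032
  I: 1 × 126.904 = 126.904
  N: 1 × 14.007 = 14.007
Sum: 7×12.011 + 4×1.008 + 1×126.904 + 1×14.007 = 229.020 → 229.02 g/mol.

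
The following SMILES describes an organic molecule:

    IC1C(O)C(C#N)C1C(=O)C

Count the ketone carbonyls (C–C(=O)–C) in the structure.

1

The ketone motif appears at heavy-atom position 9 in the SMILES.
Other groups present: 1 hydroxyl, 1 nitrile.
Ketone count: 1.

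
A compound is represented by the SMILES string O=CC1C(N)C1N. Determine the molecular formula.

Walk through each heavy atom and fill implicit hydrogens from standard valence (C 4, N 3, O 2, S 2, halogen 1):
  atom 1: O, bond orders sum to 2 (valence 2) → 0 H
  atom 2: C, bond orders sum to 3 (valence 4) → 1 H
  atom 3: C, bond orders sum to 3 (valence 4) → 1 H
  atom 4: C, bond orders sum to 3 (valence 4) → 1 H
  atom 5: N, bond orders sum to 1 (valence 3) → 2 H
  atom 6: C, bond orders sum to 3 (valence 4) → 1 H
  atom 7: N, bond orders sum to 1 (valence 3) → 2 H
Totals → C:4, H:8, N:2, O:1.

C4H8N2O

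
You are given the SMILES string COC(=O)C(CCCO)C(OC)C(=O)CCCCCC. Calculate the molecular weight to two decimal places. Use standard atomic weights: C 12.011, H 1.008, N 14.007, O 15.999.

First, the molecular formula is C15H28O5 (counting implicit H from valence).
  C: 15 × 12.011 = 180.165
  H: 28 × 1.008 = 28.224
  O: 5 × 15.999 = 79.995
Sum: 15×12.011 + 28×1.008 + 5×15.999 = 288.384 → 288.38 g/mol.

288.38 g/mol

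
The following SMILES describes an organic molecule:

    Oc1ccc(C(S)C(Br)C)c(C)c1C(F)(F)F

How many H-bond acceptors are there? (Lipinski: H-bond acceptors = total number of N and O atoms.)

N atoms: 0; O atoms: 1.
Lipinski HBA = 0 + 1 = 1.

1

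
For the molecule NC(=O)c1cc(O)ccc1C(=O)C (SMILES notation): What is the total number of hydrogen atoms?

9

Walk through each heavy atom and fill implicit hydrogens from standard valence (C 4, N 3, O 2, S 2, halogen 1); for lowercase aromatic atoms, an aromatic c carries 1 H when it has two neighbours and 0 H with three, and aromatic n carries 0 H:
  atom 1: N, bond orders sum to 1 (valence 3) → 2 H
  atom 2: C, bond orders sum to 4 (valence 4) → 0 H
  atom 3: O, bond orders sum to 2 (valence 2) → 0 H
  atom 4: aromatic c, 3 neighbours → 0 H
  atom 5: aromatic c, 2 neighbours → 1 H
  atom 6: aromatic c, 3 neighbours → 0 H
  atom 7: O, bond orders sum to 1 (valence 2) → 1 H
  atom 8: aromatic c, 2 neighbours → 1 H
  atom 9: aromatic c, 2 neighbours → 1 H
  atom 10: aromatic c, 3 neighbours → 0 H
  atom 11: C, bond orders sum to 4 (valence 4) → 0 H
  atom 12: O, bond orders sum to 2 (valence 2) → 0 H
  atom 13: C, bond orders sum to 1 (valence 4) → 3 H
Total hydrogens: 9.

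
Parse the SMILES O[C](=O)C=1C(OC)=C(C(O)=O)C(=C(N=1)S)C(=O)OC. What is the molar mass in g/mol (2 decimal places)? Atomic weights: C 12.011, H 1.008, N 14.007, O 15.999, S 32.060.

287.24 g/mol

First, the molecular formula is C10H9NO7S (counting implicit H from valence).
  C: 10 × 12.011 = 120.110
  H: 9 × 1.008 = 9.072
  N: 1 × 14.007 = 14.007
  O: 7 × 15.999 = 111.993
  S: 1 × 32.060 = 32.060
Sum: 10×12.011 + 9×1.008 + 1×14.007 + 7×15.999 + 1×32.060 = 287.242 → 287.24 g/mol.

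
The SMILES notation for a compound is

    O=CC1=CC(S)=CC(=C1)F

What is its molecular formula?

Walk through each heavy atom and fill implicit hydrogens from standard valence (C 4, N 3, O 2, S 2, halogen 1):
  atom 1: O, bond orders sum to 2 (valence 2) → 0 H
  atom 2: C, bond orders sum to 3 (valence 4) → 1 H
  atom 3: C, bond orders sum to 4 (valence 4) → 0 H
  atom 4: C, bond orders sum to 3 (valence 4) → 1 H
  atom 5: C, bond orders sum to 4 (valence 4) → 0 H
  atom 6: S, bond orders sum to 1 (valence 2) → 1 H
  atom 7: C, bond orders sum to 3 (valence 4) → 1 H
  atom 8: C, bond orders sum to 4 (valence 4) → 0 H
  atom 9: C, bond orders sum to 3 (valence 4) → 1 H
  atom 10: F (halogen, monovalent) → 0 H
Totals → C:7, H:5, F:1, O:1, S:1.

C7H5FOS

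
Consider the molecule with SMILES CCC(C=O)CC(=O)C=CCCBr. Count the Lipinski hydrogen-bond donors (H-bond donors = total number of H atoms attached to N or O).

Donors: find every N or O and count the H atoms it carries.
  atom 5 (O): bond orders sum to 2 → 0 H
  atom 8 (O): bond orders sum to 2 → 0 H
Lipinski HBD = 0.

0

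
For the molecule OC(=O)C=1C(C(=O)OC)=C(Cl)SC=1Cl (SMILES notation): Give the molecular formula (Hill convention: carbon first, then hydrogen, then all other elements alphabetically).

Walk through each heavy atom and fill implicit hydrogens from standard valence (C 4, N 3, O 2, S 2, halogen 1):
  atom 1: O, bond orders sum to 1 (valence 2) → 1 H
  atom 2: C, bond orders sum to 4 (valence 4) → 0 H
  atom 3: O, bond orders sum to 2 (valence 2) → 0 H
  atom 4: C, bond orders sum to 4 (valence 4) → 0 H
  atom 5: C, bond orders sum to 4 (valence 4) → 0 H
  atom 6: C, bond orders sum to 4 (valence 4) → 0 H
  atom 7: O, bond orders sum to 2 (valence 2) → 0 H
  atom 8: O, bond orders sum to 2 (valence 2) → 0 H
  atom 9: C, bond orders sum to 1 (valence 4) → 3 H
  atom 10: C, bond orders sum to 4 (valence 4) → 0 H
  atom 11: Cl (halogen, monovalent) → 0 H
  atom 12: S, bond orders sum to 2 (valence 2) → 0 H
  atom 13: C, bond orders sum to 4 (valence 4) → 0 H
  atom 14: Cl (halogen, monovalent) → 0 H
Totals → C:7, H:4, Cl:2, O:4, S:1.
In Hill order: C7H4Cl2O4S.

C7H4Cl2O4S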